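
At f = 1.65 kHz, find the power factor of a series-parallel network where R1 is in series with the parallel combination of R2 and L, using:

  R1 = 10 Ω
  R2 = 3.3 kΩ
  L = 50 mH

Step 1 — Angular frequency: ω = 2π·f = 2π·1650 = 1.037e+04 rad/s.
Step 2 — Component impedances:
  R1: Z = R = 10 Ω
  R2: Z = R = 3300 Ω
  L: Z = jωL = j·1.037e+04·0.05 = 0 + j518.4 Ω
Step 3 — Parallel branch: R2 || L = 1/(1/R2 + 1/L) = 79.46 + j505.9 Ω.
Step 4 — Series with R1: Z_total = R1 + (R2 || L) = 89.46 + j505.9 Ω = 513.7∠80.0° Ω.
Step 5 — Power factor: PF = cos(φ) = Re(Z)/|Z| = 89.46/513.7 = 0.1741.
Step 6 — Type: Im(Z) = 505.9 ⇒ lagging (phase φ = 80.0°).

PF = 0.1741 (lagging, φ = 80.0°)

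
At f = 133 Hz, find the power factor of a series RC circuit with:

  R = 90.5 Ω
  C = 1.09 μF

Step 1 — Angular frequency: ω = 2π·f = 2π·133 = 835.7 rad/s.
Step 2 — Component impedances:
  R: Z = R = 90.5 Ω
  C: Z = 1/(jωC) = -j/(ω·C) = 0 - j1098 Ω
Step 3 — Series combination: Z_total = R + C = 90.5 - j1098 Ω = 1102∠-85.3° Ω.
Step 4 — Power factor: PF = cos(φ) = Re(Z)/|Z| = 90.5/1101.57 = 0.08216.
Step 5 — Type: Im(Z) = -1098 ⇒ leading (phase φ = -85.3°).

PF = 0.08216 (leading, φ = -85.3°)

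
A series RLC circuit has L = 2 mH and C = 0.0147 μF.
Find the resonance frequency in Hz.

Step 1 — Resonance condition Im(Z)=0 gives ω₀ = 1/√(LC).
Step 2 — ω₀ = 1/√(0.002·1.47e-08) = 1.844e+05 rad/s.
Step 3 — f₀ = ω₀/(2π) = 2.935e+04 Hz.

f₀ = 2.935e+04 Hz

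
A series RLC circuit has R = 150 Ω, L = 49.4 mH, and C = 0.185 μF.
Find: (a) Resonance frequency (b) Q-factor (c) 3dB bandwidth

Step 1 — Resonance condition Im(Z)=0 gives ω₀ = 1/√(LC).
Step 2 — ω₀ = 1/√(0.0494·1.85e-07) = 1.046e+04 rad/s.
Step 3 — f₀ = ω₀/(2π) = 1665 Hz.
Step 4 — Series Q: Q = ω₀L/R = 1.046e+04·0.0494/150 = 3.445.
Step 5 — 3dB bandwidth: Δω = ω₀/Q = 3036 rad/s; BW = Δω/(2π) = 483.3 Hz.

(a) f₀ = 1665 Hz  (b) Q = 3.445  (c) BW = 483.3 Hz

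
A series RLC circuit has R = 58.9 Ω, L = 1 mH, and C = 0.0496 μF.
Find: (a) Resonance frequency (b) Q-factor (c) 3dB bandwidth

Step 1 — Resonance condition Im(Z)=0 gives ω₀ = 1/√(LC).
Step 2 — ω₀ = 1/√(0.001·4.96e-08) = 1.42e+05 rad/s.
Step 3 — f₀ = ω₀/(2π) = 2.26e+04 Hz.
Step 4 — Series Q: Q = ω₀L/R = 1.42e+05·0.001/58.9 = 2.411.
Step 5 — 3dB bandwidth: Δω = ω₀/Q = 5.89e+04 rad/s; BW = Δω/(2π) = 9374 Hz.

(a) f₀ = 2.26e+04 Hz  (b) Q = 2.411  (c) BW = 9374 Hz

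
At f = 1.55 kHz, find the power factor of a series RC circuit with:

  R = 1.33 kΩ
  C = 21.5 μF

Step 1 — Angular frequency: ω = 2π·f = 2π·1550 = 9739 rad/s.
Step 2 — Component impedances:
  R: Z = R = 1330 Ω
  C: Z = 1/(jωC) = -j/(ω·C) = 0 - j4.776 Ω
Step 3 — Series combination: Z_total = R + C = 1330 - j4.776 Ω = 1330∠-0.2° Ω.
Step 4 — Power factor: PF = cos(φ) = Re(Z)/|Z| = 1330/1330 = 1.
Step 5 — Type: Im(Z) = -4.776 ⇒ leading (phase φ = -0.2°).

PF = 1 (leading, φ = -0.2°)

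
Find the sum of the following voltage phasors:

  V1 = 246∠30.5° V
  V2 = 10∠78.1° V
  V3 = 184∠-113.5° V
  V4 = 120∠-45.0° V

Step 1 — Convert each phasor to rectangular form:
  V1 = 246·(cos(30.5°) + j·sin(30.5°)) = 212 + j124.9 V
  V2 = 10·(cos(78.1°) + j·sin(78.1°)) = 2.062 + j9.785 V
  V3 = 184·(cos(-113.5°) + j·sin(-113.5°)) = -73.37 - j168.7 V
  V4 = 120·(cos(-45.0°) + j·sin(-45.0°)) = 84.85 - j84.85 V
Step 2 — Sum components: V_total = 225.5 - j119 V.
Step 3 — Convert to polar: |V_total| = 255 V, ∠V_total = -27.8°.

V_total = 255∠-27.8° V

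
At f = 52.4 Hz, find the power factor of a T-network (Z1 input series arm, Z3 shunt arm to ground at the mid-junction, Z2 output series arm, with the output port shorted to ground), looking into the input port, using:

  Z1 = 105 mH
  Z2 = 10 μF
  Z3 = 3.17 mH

Step 1 — Angular frequency: ω = 2π·f = 2π·52.4 = 329.2 rad/s.
Step 2 — Component impedances:
  Z1: Z = jωL = j·329.2·0.105 = 0 + j34.57 Ω
  Z2: Z = 1/(jωC) = -j/(ω·C) = 0 - j303.7 Ω
  Z3: Z = jωL = j·329.2·0.00317 = 0 + j1.044 Ω
Step 3 — With the output port shorted to ground, the output series arm Z2 runs from the junction to ground; the shunt arm Z3 also runs from the junction to ground. They appear in parallel: Z3 || Z2 = 0 + j1.047 Ω.
Step 4 — Series with input arm Z1: Z_in = Z1 + (Z3 || Z2) = 0 + j35.62 Ω = 35.62∠90.0° Ω.
Step 5 — Power factor: PF = cos(φ) = Re(Z)/|Z| = 0/35.62 = 0.
Step 6 — Type: Im(Z) = 35.62 ⇒ lagging (phase φ = 90.0°).

PF = 0 (lagging, φ = 90.0°)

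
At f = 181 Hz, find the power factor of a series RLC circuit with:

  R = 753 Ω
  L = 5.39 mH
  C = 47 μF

Step 1 — Angular frequency: ω = 2π·f = 2π·181 = 1137 rad/s.
Step 2 — Component impedances:
  R: Z = R = 753 Ω
  L: Z = jωL = j·1137·0.00539 = 0 + j6.13 Ω
  C: Z = 1/(jωC) = -j/(ω·C) = 0 - j18.71 Ω
Step 3 — Series combination: Z_total = R + L + C = 753 - j12.58 Ω = 753.1∠-1.0° Ω.
Step 4 — Power factor: PF = cos(φ) = Re(Z)/|Z| = 753/753.1 = 0.9999.
Step 5 — Type: Im(Z) = -12.58 ⇒ leading (phase φ = -1.0°).

PF = 0.9999 (leading, φ = -1.0°)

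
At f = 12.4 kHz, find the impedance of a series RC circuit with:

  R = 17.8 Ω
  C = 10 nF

Step 1 — Angular frequency: ω = 2π·f = 2π·1.24e+04 = 7.791e+04 rad/s.
Step 2 — Component impedances:
  R: Z = R = 17.8 Ω
  C: Z = 1/(jωC) = -j/(ω·C) = 0 - j1284 Ω
Step 3 — Series combination: Z_total = R + C = 17.8 - j1284 Ω = 1284∠-89.2° Ω.

Z = 17.8 - j1284 Ω = 1284∠-89.2° Ω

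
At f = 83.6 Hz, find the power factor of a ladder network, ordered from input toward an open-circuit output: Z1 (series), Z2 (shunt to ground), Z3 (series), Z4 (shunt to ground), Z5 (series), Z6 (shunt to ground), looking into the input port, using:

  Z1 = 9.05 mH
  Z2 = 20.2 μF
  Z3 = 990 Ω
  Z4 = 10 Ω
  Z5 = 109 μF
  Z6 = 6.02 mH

Step 1 — Angular frequency: ω = 2π·f = 2π·83.6 = 525.3 rad/s.
Step 2 — Component impedances:
  Z1: Z = jωL = j·525.3·0.00905 = 0 + j4.754 Ω
  Z2: Z = 1/(jωC) = -j/(ω·C) = 0 - j94.25 Ω
  Z3: Z = R = 990 Ω
  Z4: Z = R = 10 Ω
  Z5: Z = 1/(jωC) = -j/(ω·C) = 0 - j17.47 Ω
  Z6: Z = jωL = j·525.3·0.00602 = 0 + j3.162 Ω
Step 3 — Ladder network (open output): work backward from the far end, alternating series and parallel combinations. Z_in = 8.825 - j88.62 Ω = 89.05∠-84.3° Ω.
Step 4 — Power factor: PF = cos(φ) = Re(Z)/|Z| = 8.8246/89.054 = 0.09909.
Step 5 — Type: Im(Z) = -88.62 ⇒ leading (phase φ = -84.3°).

PF = 0.09909 (leading, φ = -84.3°)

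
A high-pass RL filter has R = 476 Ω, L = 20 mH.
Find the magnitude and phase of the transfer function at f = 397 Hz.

Step 1 — Angular frequency: ω = 2π·397 = 2494 rad/s.
Step 2 — Transfer function: H(jω) = jωL/(R + jωL).
Step 3 — Numerator jωL = j·49.89; denominator R + jωL = 476 + j49.89.
Step 4 — H = 0.01087 + j0.1037.
Step 5 — Magnitude: |H| = 0.1042 (-19.6 dB); phase: φ = 84.0°.

|H| = 0.1042 (-19.6 dB), φ = 84.0°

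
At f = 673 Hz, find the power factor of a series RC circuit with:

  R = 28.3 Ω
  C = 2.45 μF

Step 1 — Angular frequency: ω = 2π·f = 2π·673 = 4229 rad/s.
Step 2 — Component impedances:
  R: Z = R = 28.3 Ω
  C: Z = 1/(jωC) = -j/(ω·C) = 0 - j96.52 Ω
Step 3 — Series combination: Z_total = R + C = 28.3 - j96.52 Ω = 100.6∠-73.7° Ω.
Step 4 — Power factor: PF = cos(φ) = Re(Z)/|Z| = 28.3/100.6 = 0.2813.
Step 5 — Type: Im(Z) = -96.52 ⇒ leading (phase φ = -73.7°).

PF = 0.2813 (leading, φ = -73.7°)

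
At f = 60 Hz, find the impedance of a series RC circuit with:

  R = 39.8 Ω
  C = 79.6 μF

Step 1 — Angular frequency: ω = 2π·f = 2π·60 = 377 rad/s.
Step 2 — Component impedances:
  R: Z = R = 39.8 Ω
  C: Z = 1/(jωC) = -j/(ω·C) = 0 - j33.32 Ω
Step 3 — Series combination: Z_total = R + C = 39.8 - j33.32 Ω = 51.91∠-39.9° Ω.

Z = 39.8 - j33.32 Ω = 51.91∠-39.9° Ω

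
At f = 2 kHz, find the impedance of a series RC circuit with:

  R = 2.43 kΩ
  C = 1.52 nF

Step 1 — Angular frequency: ω = 2π·f = 2π·2000 = 1.257e+04 rad/s.
Step 2 — Component impedances:
  R: Z = R = 2430 Ω
  C: Z = 1/(jωC) = -j/(ω·C) = 0 - j5.235e+04 Ω
Step 3 — Series combination: Z_total = R + C = 2430 - j5.235e+04 Ω = 5.241e+04∠-87.3° Ω.

Z = 2430 - j5.235e+04 Ω = 5.241e+04∠-87.3° Ω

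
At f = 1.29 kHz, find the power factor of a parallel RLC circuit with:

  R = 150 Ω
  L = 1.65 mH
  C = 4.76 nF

Step 1 — Angular frequency: ω = 2π·f = 2π·1290 = 8105 rad/s.
Step 2 — Component impedances:
  R: Z = R = 150 Ω
  L: Z = jωL = j·8105·0.00165 = 0 + j13.37 Ω
  C: Z = 1/(jωC) = -j/(ω·C) = 0 - j2.592e+04 Ω
Step 3 — Parallel combination: 1/Z_total = 1/R + 1/L + 1/C; Z_total = 1.184 + j13.28 Ω = 13.33∠84.9° Ω.
Step 4 — Power factor: PF = cos(φ) = Re(Z)/|Z| = 1.1842/13.328 = 0.08885.
Step 5 — Type: Im(Z) = 13.28 ⇒ lagging (phase φ = 84.9°).

PF = 0.08885 (lagging, φ = 84.9°)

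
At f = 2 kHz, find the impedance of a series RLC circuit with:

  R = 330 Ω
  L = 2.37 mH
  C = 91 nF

Step 1 — Angular frequency: ω = 2π·f = 2π·2000 = 1.257e+04 rad/s.
Step 2 — Component impedances:
  R: Z = R = 330 Ω
  L: Z = jωL = j·1.257e+04·0.00237 = 0 + j29.78 Ω
  C: Z = 1/(jωC) = -j/(ω·C) = 0 - j874.5 Ω
Step 3 — Series combination: Z_total = R + L + C = 330 - j844.7 Ω = 906.9∠-68.7° Ω.

Z = 330 - j844.7 Ω = 906.9∠-68.7° Ω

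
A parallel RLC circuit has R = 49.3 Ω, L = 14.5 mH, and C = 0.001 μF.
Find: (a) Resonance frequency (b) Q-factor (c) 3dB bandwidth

Step 1 — Resonance: ω₀ = 1/√(LC) = 1/√(0.0145·1e-09) = 2.626e+05 rad/s.
Step 2 — f₀ = ω₀/(2π) = 4.18e+04 Hz.
Step 3 — Parallel Q: Q = R/(ω₀L) = 49.3/(2.626e+05·0.0145) = 0.01295.
Step 4 — Bandwidth: Δω = ω₀/Q = 2.028e+07 rad/s; BW = Δω/(2π) = 3.228e+06 Hz.

(a) f₀ = 4.18e+04 Hz  (b) Q = 0.01295  (c) BW = 3.228e+06 Hz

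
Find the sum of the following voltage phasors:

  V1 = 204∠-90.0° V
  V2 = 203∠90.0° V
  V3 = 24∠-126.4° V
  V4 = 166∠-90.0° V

Step 1 — Convert each phasor to rectangular form:
  V1 = 204·(cos(-90.0°) + j·sin(-90.0°)) = 0 - j204 V
  V2 = 203·(cos(90.0°) + j·sin(90.0°)) = 0 + j203 V
  V3 = 24·(cos(-126.4°) + j·sin(-126.4°)) = -14.24 - j19.32 V
  V4 = 166·(cos(-90.0°) + j·sin(-90.0°)) = 0 - j166 V
Step 2 — Sum components: V_total = -14.24 - j186.3 V.
Step 3 — Convert to polar: |V_total| = 186.9 V, ∠V_total = -94.4°.

V_total = 186.9∠-94.4° V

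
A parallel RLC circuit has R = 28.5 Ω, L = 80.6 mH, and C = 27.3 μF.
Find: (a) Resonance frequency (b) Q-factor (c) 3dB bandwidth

Step 1 — Resonance: ω₀ = 1/√(LC) = 1/√(0.0806·2.73e-05) = 674.1 rad/s.
Step 2 — f₀ = ω₀/(2π) = 107.3 Hz.
Step 3 — Parallel Q: Q = R/(ω₀L) = 28.5/(674.1·0.0806) = 0.5245.
Step 4 — Bandwidth: Δω = ω₀/Q = 1285 rad/s; BW = Δω/(2π) = 204.6 Hz.

(a) f₀ = 107.3 Hz  (b) Q = 0.5245  (c) BW = 204.6 Hz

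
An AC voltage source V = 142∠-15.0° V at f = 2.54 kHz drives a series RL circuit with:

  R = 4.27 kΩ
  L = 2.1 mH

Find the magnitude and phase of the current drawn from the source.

Step 1 — Angular frequency: ω = 2π·f = 2π·2540 = 1.596e+04 rad/s.
Step 2 — Component impedances:
  R: Z = R = 4270 Ω
  L: Z = jωL = j·1.596e+04·0.0021 = 0 + j33.51 Ω
Step 3 — Series combination: Z_total = R + L = 4270 + j33.51 Ω = 4270∠0.4° Ω.
Step 4 — Source phasor: V = 142∠-15.0° V = 137.2 - j36.75 V.
Step 5 — Ohm's law: I = V / Z_total = (137.2 - j36.75) / (4270 + j33.51) = 0.03205 - j0.008859 A.
Step 6 — Convert to polar: |I| = 0.03325 A, ∠I = -15.4°.

I = 0.03325∠-15.4° A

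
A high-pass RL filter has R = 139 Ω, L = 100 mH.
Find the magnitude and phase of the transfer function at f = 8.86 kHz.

Step 1 — Angular frequency: ω = 2π·8860 = 5.567e+04 rad/s.
Step 2 — Transfer function: H(jω) = jωL/(R + jωL).
Step 3 — Numerator jωL = j·5567; denominator R + jωL = 139 + j5567.
Step 4 — H = 0.9994 + j0.02495.
Step 5 — Magnitude: |H| = 0.9997 (-0.0 dB); phase: φ = 1.4°.

|H| = 0.9997 (-0.0 dB), φ = 1.4°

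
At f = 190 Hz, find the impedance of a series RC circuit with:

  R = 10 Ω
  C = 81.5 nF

Step 1 — Angular frequency: ω = 2π·f = 2π·190 = 1194 rad/s.
Step 2 — Component impedances:
  R: Z = R = 10 Ω
  C: Z = 1/(jωC) = -j/(ω·C) = 0 - j1.028e+04 Ω
Step 3 — Series combination: Z_total = R + C = 10 - j1.028e+04 Ω = 1.028e+04∠-89.9° Ω.

Z = 10 - j1.028e+04 Ω = 1.028e+04∠-89.9° Ω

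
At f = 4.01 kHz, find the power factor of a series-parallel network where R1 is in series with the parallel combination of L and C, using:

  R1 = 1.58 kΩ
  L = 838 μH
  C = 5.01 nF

Step 1 — Angular frequency: ω = 2π·f = 2π·4010 = 2.52e+04 rad/s.
Step 2 — Component impedances:
  R1: Z = R = 1580 Ω
  L: Z = jωL = j·2.52e+04·0.000838 = 0 + j21.11 Ω
  C: Z = 1/(jωC) = -j/(ω·C) = 0 - j7922 Ω
Step 3 — Parallel branch: L || C = 1/(1/L + 1/C) = 0 + j21.17 Ω.
Step 4 — Series with R1: Z_total = R1 + (L || C) = 1580 + j21.17 Ω = 1580∠0.8° Ω.
Step 5 — Power factor: PF = cos(φ) = Re(Z)/|Z| = 1580/1580.1 = 0.9999.
Step 6 — Type: Im(Z) = 21.17 ⇒ lagging (phase φ = 0.8°).

PF = 0.9999 (lagging, φ = 0.8°)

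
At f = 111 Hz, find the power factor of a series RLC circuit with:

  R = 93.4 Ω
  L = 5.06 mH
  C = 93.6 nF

Step 1 — Angular frequency: ω = 2π·f = 2π·111 = 697.4 rad/s.
Step 2 — Component impedances:
  R: Z = R = 93.4 Ω
  L: Z = jωL = j·697.4·0.00506 = 0 + j3.529 Ω
  C: Z = 1/(jωC) = -j/(ω·C) = 0 - j1.532e+04 Ω
Step 3 — Series combination: Z_total = R + L + C = 93.4 - j1.532e+04 Ω = 1.532e+04∠-89.7° Ω.
Step 4 — Power factor: PF = cos(φ) = Re(Z)/|Z| = 93.4/15315.4 = 0.006098.
Step 5 — Type: Im(Z) = -1.532e+04 ⇒ leading (phase φ = -89.7°).

PF = 0.006098 (leading, φ = -89.7°)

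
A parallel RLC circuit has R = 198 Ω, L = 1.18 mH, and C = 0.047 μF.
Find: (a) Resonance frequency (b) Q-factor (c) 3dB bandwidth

Step 1 — Resonance: ω₀ = 1/√(LC) = 1/√(0.00118·4.7e-08) = 1.343e+05 rad/s.
Step 2 — f₀ = ω₀/(2π) = 2.137e+04 Hz.
Step 3 — Parallel Q: Q = R/(ω₀L) = 198/(1.343e+05·0.00118) = 1.25.
Step 4 — Bandwidth: Δω = ω₀/Q = 1.075e+05 rad/s; BW = Δω/(2π) = 1.71e+04 Hz.

(a) f₀ = 2.137e+04 Hz  (b) Q = 1.25  (c) BW = 1.71e+04 Hz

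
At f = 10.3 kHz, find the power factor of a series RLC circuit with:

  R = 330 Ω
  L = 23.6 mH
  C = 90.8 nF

Step 1 — Angular frequency: ω = 2π·f = 2π·1.03e+04 = 6.472e+04 rad/s.
Step 2 — Component impedances:
  R: Z = R = 330 Ω
  L: Z = jωL = j·6.472e+04·0.0236 = 0 + j1527 Ω
  C: Z = 1/(jωC) = -j/(ω·C) = 0 - j170.2 Ω
Step 3 — Series combination: Z_total = R + L + C = 330 + j1357 Ω = 1397∠76.3° Ω.
Step 4 — Power factor: PF = cos(φ) = Re(Z)/|Z| = 330/1396.7 = 0.2363.
Step 5 — Type: Im(Z) = 1357 ⇒ lagging (phase φ = 76.3°).

PF = 0.2363 (lagging, φ = 76.3°)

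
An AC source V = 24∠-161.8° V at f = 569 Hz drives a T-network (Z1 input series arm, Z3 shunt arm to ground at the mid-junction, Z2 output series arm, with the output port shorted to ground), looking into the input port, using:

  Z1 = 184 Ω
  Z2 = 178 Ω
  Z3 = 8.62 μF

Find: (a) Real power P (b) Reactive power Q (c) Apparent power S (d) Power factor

Step 1 — Angular frequency: ω = 2π·f = 2π·569 = 3575 rad/s.
Step 2 — Component impedances:
  Z1: Z = R = 184 Ω
  Z2: Z = R = 178 Ω
  Z3: Z = 1/(jωC) = -j/(ω·C) = 0 - j32.45 Ω
Step 3 — With the output port shorted to ground, the output series arm Z2 runs from the junction to ground; the shunt arm Z3 also runs from the junction to ground. They appear in parallel: Z3 || Z2 = 5.725 - j31.41 Ω.
Step 4 — Series with input arm Z1: Z_in = Z1 + (Z3 || Z2) = 189.7 - j31.41 Ω = 192.3∠-9.4° Ω.
Step 5 — Source phasor: V = 24∠-161.8° V = -22.8 - j7.496 V.
Step 6 — Current: I = V / Z = -0.1106 - j0.05782 A = 0.1248∠-152.4° A.
Step 7 — Complex power: S = V·I* = 2.955 - j0.4891 VA.
Step 8 — Real power: P = Re(S) = 2.955 W.
Step 9 — Reactive power: Q = Im(S) = -0.4891 VAR.
Step 10 — Apparent power: |S| = 2.995 VA.
Step 11 — Power factor: PF = P/|S| = 0.9866 (leading).

(a) P = 2.955 W  (b) Q = -0.4891 VAR  (c) S = 2.995 VA  (d) PF = 0.9866 (leading)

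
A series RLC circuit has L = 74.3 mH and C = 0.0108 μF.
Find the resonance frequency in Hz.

Step 1 — Resonance condition Im(Z)=0 gives ω₀ = 1/√(LC).
Step 2 — ω₀ = 1/√(0.0743·1.08e-08) = 3.53e+04 rad/s.
Step 3 — f₀ = ω₀/(2π) = 5618 Hz.

f₀ = 5618 Hz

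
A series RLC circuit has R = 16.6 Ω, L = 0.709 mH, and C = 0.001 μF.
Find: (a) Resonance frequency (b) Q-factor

Step 1 — Resonance condition Im(Z)=0 gives ω₀ = 1/√(LC).
Step 2 — ω₀ = 1/√(0.000709·1e-09) = 1.188e+06 rad/s.
Step 3 — f₀ = ω₀/(2π) = 1.89e+05 Hz.
Step 4 — Series Q: Q = ω₀L/R = 1.188e+06·0.000709/16.6 = 50.72.

(a) f₀ = 1.89e+05 Hz  (b) Q = 50.72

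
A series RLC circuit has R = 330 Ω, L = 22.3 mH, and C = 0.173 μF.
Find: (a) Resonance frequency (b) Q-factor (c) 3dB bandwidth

Step 1 — Resonance: ω₀ = 1/√(LC) = 1/√(0.0223·1.73e-07) = 1.61e+04 rad/s.
Step 2 — f₀ = ω₀/(2π) = 2562 Hz.
Step 3 — Series Q: Q = ω₀L/R = 1.61e+04·0.0223/330 = 1.088.
Step 4 — Bandwidth: Δω = ω₀/Q = 1.48e+04 rad/s; BW = Δω/(2π) = 2355 Hz.

(a) f₀ = 2562 Hz  (b) Q = 1.088  (c) BW = 2355 Hz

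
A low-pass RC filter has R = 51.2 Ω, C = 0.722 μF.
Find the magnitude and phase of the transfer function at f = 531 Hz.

Step 1 — Angular frequency: ω = 2π·531 = 3336 rad/s.
Step 2 — Transfer function: H(jω) = 1/(1 + jωRC).
Step 3 — Denominator: 1 + jωRC = 1 + j·3336·51.2·7.22e-07 = 1 + j0.1233.
Step 4 — H = 0.985 - j0.1215.
Step 5 — Magnitude: |H| = 0.9925 (-0.1 dB); phase: φ = -7.0°.

|H| = 0.9925 (-0.1 dB), φ = -7.0°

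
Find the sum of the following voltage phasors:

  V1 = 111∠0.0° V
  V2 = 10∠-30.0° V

Step 1 — Convert each phasor to rectangular form:
  V1 = 111·(cos(0.0°) + j·sin(0.0°)) = 111 V
  V2 = 10·(cos(-30.0°) + j·sin(-30.0°)) = 8.66 - j5 V
Step 2 — Sum components: V_total = 119.7 - j5 V.
Step 3 — Convert to polar: |V_total| = 119.8 V, ∠V_total = -2.4°.

V_total = 119.8∠-2.4° V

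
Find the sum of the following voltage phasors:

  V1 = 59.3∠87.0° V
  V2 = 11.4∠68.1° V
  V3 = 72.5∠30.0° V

Step 1 — Convert each phasor to rectangular form:
  V1 = 59.3·(cos(87.0°) + j·sin(87.0°)) = 3.104 + j59.22 V
  V2 = 11.4·(cos(68.1°) + j·sin(68.1°)) = 4.252 + j10.58 V
  V3 = 72.5·(cos(30.0°) + j·sin(30.0°)) = 62.79 + j36.25 V
Step 2 — Sum components: V_total = 70.14 + j106 V.
Step 3 — Convert to polar: |V_total| = 127.1 V, ∠V_total = 56.5°.

V_total = 127.1∠56.5° V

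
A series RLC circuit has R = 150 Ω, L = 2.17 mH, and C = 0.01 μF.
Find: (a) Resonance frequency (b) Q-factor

Step 1 — Resonance condition Im(Z)=0 gives ω₀ = 1/√(LC).
Step 2 — ω₀ = 1/√(0.00217·1e-08) = 2.147e+05 rad/s.
Step 3 — f₀ = ω₀/(2π) = 3.417e+04 Hz.
Step 4 — Series Q: Q = ω₀L/R = 2.147e+05·0.00217/150 = 3.106.

(a) f₀ = 3.417e+04 Hz  (b) Q = 3.106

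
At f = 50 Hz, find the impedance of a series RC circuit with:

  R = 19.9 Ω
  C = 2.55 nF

Step 1 — Angular frequency: ω = 2π·f = 2π·50 = 314.2 rad/s.
Step 2 — Component impedances:
  R: Z = R = 19.9 Ω
  C: Z = 1/(jωC) = -j/(ω·C) = 0 - j1.248e+06 Ω
Step 3 — Series combination: Z_total = R + C = 19.9 - j1.248e+06 Ω = 1.248e+06∠-90.0° Ω.

Z = 19.9 - j1.248e+06 Ω = 1.248e+06∠-90.0° Ω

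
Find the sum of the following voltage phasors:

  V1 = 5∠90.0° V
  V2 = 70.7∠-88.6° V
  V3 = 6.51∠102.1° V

Step 1 — Convert each phasor to rectangular form:
  V1 = 5·(cos(90.0°) + j·sin(90.0°)) = 0 + j5 V
  V2 = 70.7·(cos(-88.6°) + j·sin(-88.6°)) = 1.727 - j70.68 V
  V3 = 6.51·(cos(102.1°) + j·sin(102.1°)) = -1.365 + j6.365 V
Step 2 — Sum components: V_total = 0.3627 - j59.31 V.
Step 3 — Convert to polar: |V_total| = 59.31 V, ∠V_total = -89.6°.

V_total = 59.31∠-89.6° V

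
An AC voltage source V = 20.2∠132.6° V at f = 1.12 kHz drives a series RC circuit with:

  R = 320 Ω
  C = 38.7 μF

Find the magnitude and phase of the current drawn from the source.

Step 1 — Angular frequency: ω = 2π·f = 2π·1120 = 7037 rad/s.
Step 2 — Component impedances:
  R: Z = R = 320 Ω
  C: Z = 1/(jωC) = -j/(ω·C) = 0 - j3.672 Ω
Step 3 — Series combination: Z_total = R + C = 320 - j3.672 Ω = 320∠-0.7° Ω.
Step 4 — Source phasor: V = 20.2∠132.6° V = -13.67 + j14.87 V.
Step 5 — Ohm's law: I = V / Z_total = (-13.67 + j14.87) / (320 - j3.672) = -0.04326 + j0.04597 A.
Step 6 — Convert to polar: |I| = 0.06312 A, ∠I = 133.3°.

I = 0.06312∠133.3° A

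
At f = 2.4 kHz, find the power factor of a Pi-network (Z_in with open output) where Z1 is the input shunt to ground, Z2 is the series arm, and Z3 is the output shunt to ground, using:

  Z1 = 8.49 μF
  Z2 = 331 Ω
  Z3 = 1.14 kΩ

Step 1 — Angular frequency: ω = 2π·f = 2π·2400 = 1.508e+04 rad/s.
Step 2 — Component impedances:
  Z1: Z = 1/(jωC) = -j/(ω·C) = 0 - j7.811 Ω
  Z2: Z = R = 331 Ω
  Z3: Z = R = 1140 Ω
Step 3 — With open output, the series arm Z2 and the output shunt Z3 appear in series to ground: Z2 + Z3 = 1471 Ω.
Step 4 — Parallel with input shunt Z1: Z_in = Z1 || (Z2 + Z3) = 0.04147 - j7.811 Ω = 7.811∠-89.7° Ω.
Step 5 — Power factor: PF = cos(φ) = Re(Z)/|Z| = 0.041474/7.8108 = 0.00531.
Step 6 — Type: Im(Z) = -7.811 ⇒ leading (phase φ = -89.7°).

PF = 0.00531 (leading, φ = -89.7°)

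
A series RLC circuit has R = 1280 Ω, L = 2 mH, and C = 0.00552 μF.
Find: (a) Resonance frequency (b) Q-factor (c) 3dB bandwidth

Step 1 — Resonance condition Im(Z)=0 gives ω₀ = 1/√(LC).
Step 2 — ω₀ = 1/√(0.002·5.52e-09) = 3.01e+05 rad/s.
Step 3 — f₀ = ω₀/(2π) = 4.79e+04 Hz.
Step 4 — Series Q: Q = ω₀L/R = 3.01e+05·0.002/1280 = 0.4703.
Step 5 — 3dB bandwidth: Δω = ω₀/Q = 6.4e+05 rad/s; BW = Δω/(2π) = 1.019e+05 Hz.

(a) f₀ = 4.79e+04 Hz  (b) Q = 0.4703  (c) BW = 1.019e+05 Hz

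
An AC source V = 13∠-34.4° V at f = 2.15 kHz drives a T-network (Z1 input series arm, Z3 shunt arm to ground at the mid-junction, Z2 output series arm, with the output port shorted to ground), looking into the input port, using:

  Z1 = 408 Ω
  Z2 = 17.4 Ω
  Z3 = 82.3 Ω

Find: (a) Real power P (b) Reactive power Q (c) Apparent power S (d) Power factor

Step 1 — Angular frequency: ω = 2π·f = 2π·2150 = 1.351e+04 rad/s.
Step 2 — Component impedances:
  Z1: Z = R = 408 Ω
  Z2: Z = R = 17.4 Ω
  Z3: Z = R = 82.3 Ω
Step 3 — With the output port shorted to ground, the output series arm Z2 runs from the junction to ground; the shunt arm Z3 also runs from the junction to ground. They appear in parallel: Z3 || Z2 = 14.36 Ω.
Step 4 — Series with input arm Z1: Z_in = Z1 + (Z3 || Z2) = 422.4 Ω = 422.4∠0.0° Ω.
Step 5 — Source phasor: V = 13∠-34.4° V = 10.73 - j7.345 V.
Step 6 — Current: I = V / Z = 0.0254 - j0.01739 A = 0.03078∠-34.4° A.
Step 7 — Complex power: S = V·I* = 0.4001 VA.
Step 8 — Real power: P = Re(S) = 0.4001 W.
Step 9 — Reactive power: Q = Im(S) = 0 VAR.
Step 10 — Apparent power: |S| = 0.4001 VA.
Step 11 — Power factor: PF = P/|S| = 1 (unity).

(a) P = 0.4001 W  (b) Q = 0 VAR  (c) S = 0.4001 VA  (d) PF = 1 (unity)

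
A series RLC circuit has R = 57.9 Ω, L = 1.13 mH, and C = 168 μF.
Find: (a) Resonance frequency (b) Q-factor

Step 1 — Resonance condition Im(Z)=0 gives ω₀ = 1/√(LC).
Step 2 — ω₀ = 1/√(0.00113·0.000168) = 2295 rad/s.
Step 3 — f₀ = ω₀/(2π) = 365.3 Hz.
Step 4 — Series Q: Q = ω₀L/R = 2295·0.00113/57.9 = 0.04479.

(a) f₀ = 365.3 Hz  (b) Q = 0.04479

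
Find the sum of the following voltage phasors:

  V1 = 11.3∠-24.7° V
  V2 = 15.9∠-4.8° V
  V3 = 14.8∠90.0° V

Step 1 — Convert each phasor to rectangular form:
  V1 = 11.3·(cos(-24.7°) + j·sin(-24.7°)) = 10.27 - j4.722 V
  V2 = 15.9·(cos(-4.8°) + j·sin(-4.8°)) = 15.84 - j1.33 V
  V3 = 14.8·(cos(90.0°) + j·sin(90.0°)) = 0 + j14.8 V
Step 2 — Sum components: V_total = 26.11 + j8.748 V.
Step 3 — Convert to polar: |V_total| = 27.54 V, ∠V_total = 18.5°.

V_total = 27.54∠18.5° V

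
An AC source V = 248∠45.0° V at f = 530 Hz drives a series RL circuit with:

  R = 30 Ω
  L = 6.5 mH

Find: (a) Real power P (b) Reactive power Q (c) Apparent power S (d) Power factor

Step 1 — Angular frequency: ω = 2π·f = 2π·530 = 3330 rad/s.
Step 2 — Component impedances:
  R: Z = R = 30 Ω
  L: Z = jωL = j·3330·0.0065 = 0 + j21.65 Ω
Step 3 — Series combination: Z_total = R + L = 30 + j21.65 Ω = 36.99∠35.8° Ω.
Step 4 — Source phasor: V = 248∠45.0° V = 175.4 + j175.4 V.
Step 5 — Current: I = V / Z = 6.618 + j1.071 A = 6.704∠9.2° A.
Step 6 — Complex power: S = V·I* = 1348 + j972.8 VA.
Step 7 — Real power: P = Re(S) = 1348 W.
Step 8 — Reactive power: Q = Im(S) = 972.8 VAR.
Step 9 — Apparent power: |S| = 1663 VA.
Step 10 — Power factor: PF = P/|S| = 0.8109 (lagging).

(a) P = 1348 W  (b) Q = 972.8 VAR  (c) S = 1663 VA  (d) PF = 0.8109 (lagging)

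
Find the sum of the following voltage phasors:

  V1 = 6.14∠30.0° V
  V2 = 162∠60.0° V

Step 1 — Convert each phasor to rectangular form:
  V1 = 6.14·(cos(30.0°) + j·sin(30.0°)) = 5.317 + j3.07 V
  V2 = 162·(cos(60.0°) + j·sin(60.0°)) = 81 + j140.3 V
Step 2 — Sum components: V_total = 86.32 + j143.4 V.
Step 3 — Convert to polar: |V_total| = 167.3 V, ∠V_total = 58.9°.

V_total = 167.3∠58.9° V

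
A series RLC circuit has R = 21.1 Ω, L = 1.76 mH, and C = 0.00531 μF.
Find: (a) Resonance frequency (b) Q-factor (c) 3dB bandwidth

Step 1 — Resonance condition Im(Z)=0 gives ω₀ = 1/√(LC).
Step 2 — ω₀ = 1/√(0.00176·5.31e-09) = 3.271e+05 rad/s.
Step 3 — f₀ = ω₀/(2π) = 5.206e+04 Hz.
Step 4 — Series Q: Q = ω₀L/R = 3.271e+05·0.00176/21.1 = 27.29.
Step 5 — 3dB bandwidth: Δω = ω₀/Q = 1.199e+04 rad/s; BW = Δω/(2π) = 1908 Hz.

(a) f₀ = 5.206e+04 Hz  (b) Q = 27.29  (c) BW = 1908 Hz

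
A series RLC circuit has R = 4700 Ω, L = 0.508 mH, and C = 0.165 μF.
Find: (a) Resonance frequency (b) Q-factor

Step 1 — Resonance condition Im(Z)=0 gives ω₀ = 1/√(LC).
Step 2 — ω₀ = 1/√(0.000508·1.65e-07) = 1.092e+05 rad/s.
Step 3 — f₀ = ω₀/(2π) = 1.738e+04 Hz.
Step 4 — Series Q: Q = ω₀L/R = 1.092e+05·0.000508/4700 = 0.01181.

(a) f₀ = 1.738e+04 Hz  (b) Q = 0.01181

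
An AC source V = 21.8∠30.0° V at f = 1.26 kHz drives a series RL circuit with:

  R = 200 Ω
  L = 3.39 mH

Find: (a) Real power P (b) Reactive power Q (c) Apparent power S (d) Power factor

Step 1 — Angular frequency: ω = 2π·f = 2π·1260 = 7917 rad/s.
Step 2 — Component impedances:
  R: Z = R = 200 Ω
  L: Z = jωL = j·7917·0.00339 = 0 + j26.84 Ω
Step 3 — Series combination: Z_total = R + L = 200 + j26.84 Ω = 201.8∠7.6° Ω.
Step 4 — Source phasor: V = 21.8∠30.0° V = 18.88 + j10.9 V.
Step 5 — Current: I = V / Z = 0.09991 + j0.04109 A = 0.108∠22.4° A.
Step 6 — Complex power: S = V·I* = 2.334 + j0.3132 VA.
Step 7 — Real power: P = Re(S) = 2.334 W.
Step 8 — Reactive power: Q = Im(S) = 0.3132 VAR.
Step 9 — Apparent power: |S| = 2.355 VA.
Step 10 — Power factor: PF = P/|S| = 0.9911 (lagging).

(a) P = 2.334 W  (b) Q = 0.3132 VAR  (c) S = 2.355 VA  (d) PF = 0.9911 (lagging)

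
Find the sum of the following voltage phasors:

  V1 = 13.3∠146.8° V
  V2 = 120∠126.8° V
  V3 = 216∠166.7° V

Step 1 — Convert each phasor to rectangular form:
  V1 = 13.3·(cos(146.8°) + j·sin(146.8°)) = -11.13 + j7.283 V
  V2 = 120·(cos(126.8°) + j·sin(126.8°)) = -71.88 + j96.09 V
  V3 = 216·(cos(166.7°) + j·sin(166.7°)) = -210.2 + j49.69 V
Step 2 — Sum components: V_total = -293.2 + j153.1 V.
Step 3 — Convert to polar: |V_total| = 330.8 V, ∠V_total = 152.4°.

V_total = 330.8∠152.4° V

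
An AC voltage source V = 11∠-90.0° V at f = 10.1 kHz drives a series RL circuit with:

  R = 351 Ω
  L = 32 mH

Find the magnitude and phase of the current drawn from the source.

Step 1 — Angular frequency: ω = 2π·f = 2π·1.01e+04 = 6.346e+04 rad/s.
Step 2 — Component impedances:
  R: Z = R = 351 Ω
  L: Z = jωL = j·6.346e+04·0.032 = 0 + j2031 Ω
Step 3 — Series combination: Z_total = R + L = 351 + j2031 Ω = 2061∠80.2° Ω.
Step 4 — Source phasor: V = 11∠-90.0° V = 0 - j11 V.
Step 5 — Ohm's law: I = V / Z_total = (0 - j11) / (351 + j2031) = -0.00526 - j0.0009091 A.
Step 6 — Convert to polar: |I| = 0.005338 A, ∠I = -170.2°.

I = 0.005338∠-170.2° A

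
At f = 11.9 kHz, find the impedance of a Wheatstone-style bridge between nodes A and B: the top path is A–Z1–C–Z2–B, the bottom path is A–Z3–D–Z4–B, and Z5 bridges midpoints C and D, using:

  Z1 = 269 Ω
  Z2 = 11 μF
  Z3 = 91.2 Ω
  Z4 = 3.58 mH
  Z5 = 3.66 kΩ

Step 1 — Angular frequency: ω = 2π·f = 2π·1.19e+04 = 7.477e+04 rad/s.
Step 2 — Component impedances:
  Z1: Z = R = 269 Ω
  Z2: Z = 1/(jωC) = -j/(ω·C) = 0 - j1.216 Ω
  Z3: Z = R = 91.2 Ω
  Z4: Z = jωL = j·7.477e+04·0.00358 = 0 + j267.7 Ω
  Z5: Z = R = 3660 Ω
Step 3 — Bridge requires nodal analysis (the Z5 bridge couples midpoints C and D, so the two paths cannot be reduced to a simple series/parallel combination). Setting node B to ground and injecting 1 A at node A, the 3-node admittance system at A, C, D solves to V_A = Z_AB = 141.7 + j89.39 Ω = 167.6∠32.2° Ω.

Z = 141.7 + j89.39 Ω = 167.6∠32.2° Ω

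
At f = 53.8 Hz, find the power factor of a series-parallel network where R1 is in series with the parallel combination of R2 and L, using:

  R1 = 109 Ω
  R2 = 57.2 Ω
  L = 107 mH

Step 1 — Angular frequency: ω = 2π·f = 2π·53.8 = 338 rad/s.
Step 2 — Component impedances:
  R1: Z = R = 109 Ω
  R2: Z = R = 57.2 Ω
  L: Z = jωL = j·338·0.107 = 0 + j36.17 Ω
Step 3 — Parallel branch: R2 || L = 1/(1/R2 + 1/L) = 16.34 + j25.84 Ω.
Step 4 — Series with R1: Z_total = R1 + (R2 || L) = 125.3 + j25.84 Ω = 128∠11.6° Ω.
Step 5 — Power factor: PF = cos(φ) = Re(Z)/|Z| = 125.34/127.97 = 0.9794.
Step 6 — Type: Im(Z) = 25.84 ⇒ lagging (phase φ = 11.6°).

PF = 0.9794 (lagging, φ = 11.6°)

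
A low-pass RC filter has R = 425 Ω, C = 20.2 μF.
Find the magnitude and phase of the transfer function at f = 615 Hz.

Step 1 — Angular frequency: ω = 2π·615 = 3864 rad/s.
Step 2 — Transfer function: H(jω) = 1/(1 + jωRC).
Step 3 — Denominator: 1 + jωRC = 1 + j·3864·425·2.02e-05 = 1 + j33.17.
Step 4 — H = 0.0009079 - j0.03012.
Step 5 — Magnitude: |H| = 0.03013 (-30.4 dB); phase: φ = -88.3°.

|H| = 0.03013 (-30.4 dB), φ = -88.3°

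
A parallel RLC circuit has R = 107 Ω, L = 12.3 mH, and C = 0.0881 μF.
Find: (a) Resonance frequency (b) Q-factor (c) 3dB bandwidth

Step 1 — Resonance: ω₀ = 1/√(LC) = 1/√(0.0123·8.81e-08) = 3.038e+04 rad/s.
Step 2 — f₀ = ω₀/(2π) = 4835 Hz.
Step 3 — Parallel Q: Q = R/(ω₀L) = 107/(3.038e+04·0.0123) = 0.2864.
Step 4 — Bandwidth: Δω = ω₀/Q = 1.061e+05 rad/s; BW = Δω/(2π) = 1.688e+04 Hz.

(a) f₀ = 4835 Hz  (b) Q = 0.2864  (c) BW = 1.688e+04 Hz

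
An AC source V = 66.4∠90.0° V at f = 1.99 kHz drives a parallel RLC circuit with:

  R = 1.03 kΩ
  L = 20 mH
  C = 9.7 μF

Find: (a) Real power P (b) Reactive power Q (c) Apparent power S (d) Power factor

Step 1 — Angular frequency: ω = 2π·f = 2π·1990 = 1.25e+04 rad/s.
Step 2 — Component impedances:
  R: Z = R = 1030 Ω
  L: Z = jωL = j·1.25e+04·0.02 = 0 + j250.1 Ω
  C: Z = 1/(jωC) = -j/(ω·C) = 0 - j8.245 Ω
Step 3 — Parallel combination: 1/Z_total = 1/R + 1/L + 1/C; Z_total = 0.07057 - j8.526 Ω = 8.526∠-89.5° Ω.
Step 4 — Source phasor: V = 66.4∠90.0° V = 0 + j66.4 V.
Step 5 — Current: I = V / Z = -7.788 + j0.06447 A = 7.788∠179.5° A.
Step 6 — Complex power: S = V·I* = 4.281 - j517.1 VA.
Step 7 — Real power: P = Re(S) = 4.281 W.
Step 8 — Reactive power: Q = Im(S) = -517.1 VAR.
Step 9 — Apparent power: |S| = 517.1 VA.
Step 10 — Power factor: PF = P/|S| = 0.008278 (leading).

(a) P = 4.281 W  (b) Q = -517.1 VAR  (c) S = 517.1 VA  (d) PF = 0.008278 (leading)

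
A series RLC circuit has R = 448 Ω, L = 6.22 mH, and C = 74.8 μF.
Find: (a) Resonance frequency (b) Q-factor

Step 1 — Resonance condition Im(Z)=0 gives ω₀ = 1/√(LC).
Step 2 — ω₀ = 1/√(0.00622·7.48e-05) = 1466 rad/s.
Step 3 — f₀ = ω₀/(2π) = 233.3 Hz.
Step 4 — Series Q: Q = ω₀L/R = 1466·0.00622/448 = 0.02035.

(a) f₀ = 233.3 Hz  (b) Q = 0.02035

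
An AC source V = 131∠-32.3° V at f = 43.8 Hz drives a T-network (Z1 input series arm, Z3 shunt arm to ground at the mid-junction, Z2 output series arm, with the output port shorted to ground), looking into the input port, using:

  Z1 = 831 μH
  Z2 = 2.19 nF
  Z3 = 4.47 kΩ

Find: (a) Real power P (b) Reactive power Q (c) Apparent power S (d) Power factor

Step 1 — Angular frequency: ω = 2π·f = 2π·43.8 = 275.2 rad/s.
Step 2 — Component impedances:
  Z1: Z = jωL = j·275.2·0.000831 = 0 + j0.2287 Ω
  Z2: Z = 1/(jωC) = -j/(ω·C) = 0 - j1.659e+06 Ω
  Z3: Z = R = 4470 Ω
Step 3 — With the output port shorted to ground, the output series arm Z2 runs from the junction to ground; the shunt arm Z3 also runs from the junction to ground. They appear in parallel: Z3 || Z2 = 4470 - j12.04 Ω.
Step 4 — Series with input arm Z1: Z_in = Z1 + (Z3 || Z2) = 4470 - j11.81 Ω = 4470∠-0.2° Ω.
Step 5 — Source phasor: V = 131∠-32.3° V = 110.7 - j70 V.
Step 6 — Current: I = V / Z = 0.02481 - j0.01559 A = 0.02931∠-32.1° A.
Step 7 — Complex power: S = V·I* = 3.839 - j0.01015 VA.
Step 8 — Real power: P = Re(S) = 3.839 W.
Step 9 — Reactive power: Q = Im(S) = -0.01015 VAR.
Step 10 — Apparent power: |S| = 3.839 VA.
Step 11 — Power factor: PF = P/|S| = 1 (leading).

(a) P = 3.839 W  (b) Q = -0.01015 VAR  (c) S = 3.839 VA  (d) PF = 1 (leading)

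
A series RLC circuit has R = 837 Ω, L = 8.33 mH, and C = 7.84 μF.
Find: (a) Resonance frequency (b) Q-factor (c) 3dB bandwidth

Step 1 — Resonance condition Im(Z)=0 gives ω₀ = 1/√(LC).
Step 2 — ω₀ = 1/√(0.00833·7.84e-06) = 3913 rad/s.
Step 3 — f₀ = ω₀/(2π) = 622.8 Hz.
Step 4 — Series Q: Q = ω₀L/R = 3913·0.00833/837 = 0.03894.
Step 5 — 3dB bandwidth: Δω = ω₀/Q = 1.005e+05 rad/s; BW = Δω/(2π) = 1.599e+04 Hz.

(a) f₀ = 622.8 Hz  (b) Q = 0.03894  (c) BW = 1.599e+04 Hz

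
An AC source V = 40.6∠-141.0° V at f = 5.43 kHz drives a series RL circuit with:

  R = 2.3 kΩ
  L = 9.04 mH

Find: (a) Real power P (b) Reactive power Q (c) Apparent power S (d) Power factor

Step 1 — Angular frequency: ω = 2π·f = 2π·5430 = 3.412e+04 rad/s.
Step 2 — Component impedances:
  R: Z = R = 2300 Ω
  L: Z = jωL = j·3.412e+04·0.00904 = 0 + j308.4 Ω
Step 3 — Series combination: Z_total = R + L = 2300 + j308.4 Ω = 2321∠7.6° Ω.
Step 4 — Source phasor: V = 40.6∠-141.0° V = -31.55 - j25.55 V.
Step 5 — Current: I = V / Z = -0.01494 - j0.009106 A = 0.0175∠-148.6° A.
Step 6 — Complex power: S = V·I* = 0.704 + j0.09441 VA.
Step 7 — Real power: P = Re(S) = 0.704 W.
Step 8 — Reactive power: Q = Im(S) = 0.09441 VAR.
Step 9 — Apparent power: |S| = 0.7103 VA.
Step 10 — Power factor: PF = P/|S| = 0.9911 (lagging).

(a) P = 0.704 W  (b) Q = 0.09441 VAR  (c) S = 0.7103 VA  (d) PF = 0.9911 (lagging)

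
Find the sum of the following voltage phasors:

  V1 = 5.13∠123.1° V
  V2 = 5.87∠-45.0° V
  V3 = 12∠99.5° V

Step 1 — Convert each phasor to rectangular form:
  V1 = 5.13·(cos(123.1°) + j·sin(123.1°)) = -2.802 + j4.297 V
  V2 = 5.87·(cos(-45.0°) + j·sin(-45.0°)) = 4.151 - j4.151 V
  V3 = 12·(cos(99.5°) + j·sin(99.5°)) = -1.981 + j11.84 V
Step 2 — Sum components: V_total = -0.6314 + j11.98 V.
Step 3 — Convert to polar: |V_total| = 12 V, ∠V_total = 93.0°.

V_total = 12∠93.0° V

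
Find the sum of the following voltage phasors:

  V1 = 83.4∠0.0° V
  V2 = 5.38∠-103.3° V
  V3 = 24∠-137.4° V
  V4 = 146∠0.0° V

Step 1 — Convert each phasor to rectangular form:
  V1 = 83.4·(cos(0.0°) + j·sin(0.0°)) = 83.4 V
  V2 = 5.38·(cos(-103.3°) + j·sin(-103.3°)) = -1.238 - j5.236 V
  V3 = 24·(cos(-137.4°) + j·sin(-137.4°)) = -17.67 - j16.25 V
  V4 = 146·(cos(0.0°) + j·sin(0.0°)) = 146 V
Step 2 — Sum components: V_total = 210.5 - j21.48 V.
Step 3 — Convert to polar: |V_total| = 211.6 V, ∠V_total = -5.8°.

V_total = 211.6∠-5.8° V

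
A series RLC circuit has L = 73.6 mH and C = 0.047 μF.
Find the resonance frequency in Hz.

Step 1 — Resonance condition Im(Z)=0 gives ω₀ = 1/√(LC).
Step 2 — ω₀ = 1/√(0.0736·4.7e-08) = 1.7e+04 rad/s.
Step 3 — f₀ = ω₀/(2π) = 2706 Hz.

f₀ = 2706 Hz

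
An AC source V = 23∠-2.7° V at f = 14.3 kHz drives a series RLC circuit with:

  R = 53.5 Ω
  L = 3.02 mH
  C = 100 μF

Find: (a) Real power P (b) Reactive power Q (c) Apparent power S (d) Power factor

Step 1 — Angular frequency: ω = 2π·f = 2π·1.43e+04 = 8.985e+04 rad/s.
Step 2 — Component impedances:
  R: Z = R = 53.5 Ω
  L: Z = jωL = j·8.985e+04·0.00302 = 0 + j271.3 Ω
  C: Z = 1/(jωC) = -j/(ω·C) = 0 - j0.1113 Ω
Step 3 — Series combination: Z_total = R + L + C = 53.5 + j271.2 Ω = 276.5∠78.8° Ω.
Step 4 — Source phasor: V = 23∠-2.7° V = 22.97 - j1.083 V.
Step 5 — Current: I = V / Z = 0.01224 - j0.08229 A = 0.08319∠-81.5° A.
Step 6 — Complex power: S = V·I* = 0.3703 + j1.877 VA.
Step 7 — Real power: P = Re(S) = 0.3703 W.
Step 8 — Reactive power: Q = Im(S) = 1.877 VAR.
Step 9 — Apparent power: |S| = 1.913 VA.
Step 10 — Power factor: PF = P/|S| = 0.1935 (lagging).

(a) P = 0.3703 W  (b) Q = 1.877 VAR  (c) S = 1.913 VA  (d) PF = 0.1935 (lagging)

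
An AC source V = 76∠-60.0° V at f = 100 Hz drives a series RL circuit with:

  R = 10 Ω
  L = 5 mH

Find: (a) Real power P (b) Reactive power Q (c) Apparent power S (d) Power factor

Step 1 — Angular frequency: ω = 2π·f = 2π·100 = 628.3 rad/s.
Step 2 — Component impedances:
  R: Z = R = 10 Ω
  L: Z = jωL = j·628.3·0.005 = 0 + j3.142 Ω
Step 3 — Series combination: Z_total = R + L = 10 + j3.142 Ω = 10.48∠17.4° Ω.
Step 4 — Source phasor: V = 76∠-60.0° V = 38 - j65.82 V.
Step 5 — Current: I = V / Z = 1.577 - j7.077 A = 7.251∠-77.4° A.
Step 6 — Complex power: S = V·I* = 525.7 + j165.2 VA.
Step 7 — Real power: P = Re(S) = 525.7 W.
Step 8 — Reactive power: Q = Im(S) = 165.2 VAR.
Step 9 — Apparent power: |S| = 551 VA.
Step 10 — Power factor: PF = P/|S| = 0.954 (lagging).

(a) P = 525.7 W  (b) Q = 165.2 VAR  (c) S = 551 VA  (d) PF = 0.954 (lagging)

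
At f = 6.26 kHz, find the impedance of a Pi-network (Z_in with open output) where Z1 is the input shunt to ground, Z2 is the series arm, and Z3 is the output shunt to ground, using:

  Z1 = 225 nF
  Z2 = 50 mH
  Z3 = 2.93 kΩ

Step 1 — Angular frequency: ω = 2π·f = 2π·6260 = 3.933e+04 rad/s.
Step 2 — Component impedances:
  Z1: Z = 1/(jωC) = -j/(ω·C) = 0 - j113 Ω
  Z2: Z = jωL = j·3.933e+04·0.05 = 0 + j1967 Ω
  Z3: Z = R = 2930 Ω
Step 3 — With open output, the series arm Z2 and the output shunt Z3 appear in series to ground: Z2 + Z3 = 2930 + j1967 Ω.
Step 4 — Parallel with input shunt Z1: Z_in = Z1 || (Z2 + Z3) = 3.112 - j115 Ω = 115∠-88.4° Ω.

Z = 3.112 - j115 Ω = 115∠-88.4° Ω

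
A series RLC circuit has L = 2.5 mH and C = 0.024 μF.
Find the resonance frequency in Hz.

Step 1 — Resonance condition Im(Z)=0 gives ω₀ = 1/√(LC).
Step 2 — ω₀ = 1/√(0.0025·2.4e-08) = 1.291e+05 rad/s.
Step 3 — f₀ = ω₀/(2π) = 2.055e+04 Hz.

f₀ = 2.055e+04 Hz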